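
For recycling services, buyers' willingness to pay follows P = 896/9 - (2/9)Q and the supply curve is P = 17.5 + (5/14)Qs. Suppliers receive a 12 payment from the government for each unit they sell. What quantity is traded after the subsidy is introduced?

Pre-subsidy: 896/9 - (2/9)Q = 17.5 + (5/14)Q gives Q* = 10339/73 and P* = 4970/73.
With the subsidy, sellers receive Ps = Pb + 12 for each unit, where Pb is the price buyers pay.
On the curves, Pb = 896/9 - (2/9)Q and Ps = 17.5 + (5/14)Q; the wedge Ps − Pb = 12 gives 17.5 + (5/14)Q − (896/9 - (2/9)Q) = 12, so Q' = 11851/73.
Then Pb = 896/9 − (2/9)·(11851/73) = 4634/73 and Ps = 17.5 + (5/14)·(11851/73) = 5510/73.

Q' = 11851/73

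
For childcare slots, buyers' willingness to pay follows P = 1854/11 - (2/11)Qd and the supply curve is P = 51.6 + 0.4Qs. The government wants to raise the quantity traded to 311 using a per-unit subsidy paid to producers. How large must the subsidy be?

Required subsidy s = 64 per unit

At Q = 311, from the demand curve buyers pay Pb = 1854/11 − (2/11)·311 = 112; from the supply curve sellers need Ps = 51.6 + 0.4·311 = 176.
The subsidy must fill the gap: s = Ps − Pb = 176 − 112 = 64.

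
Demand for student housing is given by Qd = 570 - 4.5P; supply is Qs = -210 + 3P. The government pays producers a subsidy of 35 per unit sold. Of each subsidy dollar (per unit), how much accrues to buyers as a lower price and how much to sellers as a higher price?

Buyers gain 14 per unit; sellers gain 21 per unit

Pre-subsidy: 570 - 4.5P = -210 + 3P gives P* = 104, Q* = 102.
With the subsidy, sellers receive Ps = Pb + 35 for each unit, where Pb is the price buyers pay.
Supply in terms of Pb becomes Qs = -210 + 3(Pb + 35) = -105 + 3Pb. Setting this equal to demand: 570 - 4.5Pb = -105 + 3Pb, so Pb = 90.
Sellers receive Ps = 90 + 35 = 125; Q' = 570 − 4.5·90 = 165.
Buyers' price falls by P* − Pb = 104 − 90 = 14; sellers' price rises by Ps − P* = 125 − 104 = 21.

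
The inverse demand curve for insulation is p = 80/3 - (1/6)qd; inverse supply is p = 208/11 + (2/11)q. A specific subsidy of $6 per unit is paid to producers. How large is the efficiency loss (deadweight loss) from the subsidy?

Deadweight loss = 1188/23

Pre-subsidy: 80/3 - (1/6)q = 208/11 + (2/11)q gives q* = 512/23 and p* = 528/23.
With the subsidy, sellers receive ps = pb + 6 for each unit, where pb is the price buyers pay.
On the curves, pb = 80/3 - (1/6)q and ps = 208/11 + (2/11)q; the wedge ps − pb = 6 gives 208/11 + (2/11)q − (80/3 - (1/6)q) = 6, so q' = 908/23.
Then pb = 80/3 − (1/6)·(908/23) = 462/23 and ps = 208/11 + (2/11)·(908/23) = 600/23.
The subsidy expands output by 908/23 − 512/23 = 396/23 past the efficient level; on those units the gap between marginal cost and willingness to pay runs from 0 up to 6.
DWL = ½ × 6 × 396/23 = 1188/23.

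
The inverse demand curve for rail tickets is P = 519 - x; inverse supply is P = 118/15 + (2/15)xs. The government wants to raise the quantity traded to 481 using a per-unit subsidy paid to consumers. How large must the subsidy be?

Required subsidy s = 34 per unit

At x = 481, from the demand curve buyers pay Pb = 519 − 1·481 = 38; from the supply curve sellers need Ps = 118/15 + (2/15)·481 = 72.
The subsidy must fill the gap: s = Ps − Pb = 72 − 38 = 34.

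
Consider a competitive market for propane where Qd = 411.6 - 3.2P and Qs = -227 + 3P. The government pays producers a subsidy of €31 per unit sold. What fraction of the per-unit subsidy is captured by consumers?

Pre-subsidy: 411.6 - 3.2P = -227 + 3P gives P* = 103, Q* = 82.
With the subsidy, sellers receive Ps = Pb + 31 for each unit, where Pb is the price buyers pay.
Supply in terms of Pb becomes Qs = -227 + 3(Pb + 31) = -134 + 3Pb. Setting this equal to demand: 411.6 - 3.2Pb = -134 + 3Pb, so Pb = 88.
Sellers receive Ps = 88 + 31 = 119; Q' = 411.6 − 3.2·88 = 130.
Buyers' price falls by P* − Pb = 103 − 88 = 15; sellers' price rises by Ps − P* = 119 − 103 = 16.
So consumers capture 15/31 = 15/31 of each unit of subsidy.

Consumer share = 15/31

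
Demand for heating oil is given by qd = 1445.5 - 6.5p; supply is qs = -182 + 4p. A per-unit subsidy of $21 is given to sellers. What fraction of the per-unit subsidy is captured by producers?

Pre-subsidy: 1445.5 - 6.5p = -182 + 4p gives p* = 155, q* = 438.
With the subsidy, sellers receive ps = pb + 21 for each unit, where pb is the price buyers pay.
Supply in terms of pb becomes qs = -182 + 4(pb + 21) = -98 + 4pb. Setting this equal to demand: 1445.5 - 6.5pb = -98 + 4pb, so pb = 147.
Sellers receive ps = 147 + 21 = 168; q' = 1445.5 − 6.5·147 = 490.
Buyers' price falls by p* − pb = 155 − 147 = 8; sellers' price rises by ps − p* = 168 − 155 = 13.
So producers capture 13/21 = 13/21 of each unit of subsidy.

Producer share = 13/21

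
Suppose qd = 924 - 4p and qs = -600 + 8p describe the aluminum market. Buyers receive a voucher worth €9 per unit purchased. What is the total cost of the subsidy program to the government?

Pre-subsidy: 924 - 4p = -600 + 8p gives p* = 127, q* = 416.
With the rebate, buyers effectively pay pb = ps − 9, where ps is the price sellers receive.
Demand in terms of ps becomes qd = 924 − 4(ps − 9) = 960 - 4ps. Setting this equal to supply: 960 - 4ps = -600 + 8ps, so ps = 130.
Buyers pay pb = 130 − 9 = 121; q' = -600 + 8·130 = 440.
Government outlay = subsidy × quantity = 9 × 440 = 3960.

Government cost = €3960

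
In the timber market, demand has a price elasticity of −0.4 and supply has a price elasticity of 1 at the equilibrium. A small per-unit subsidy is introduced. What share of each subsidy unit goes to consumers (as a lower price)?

For a small subsidy around the equilibrium, the benefit split depends on the relative slopes, which at a point are proportional to the elasticities.
Buyer share = εs/(εs + |εd|) = 1/(1 + 0.4) = 5/7; seller share = |εd|/(εs + |εd|) = 2/7.

Consumer share = 5/7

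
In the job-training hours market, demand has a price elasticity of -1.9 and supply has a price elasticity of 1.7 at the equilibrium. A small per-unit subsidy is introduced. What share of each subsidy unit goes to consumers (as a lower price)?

Consumer share = 17/36

For a small subsidy around the equilibrium, the benefit split depends on the relative slopes, which at a point are proportional to the elasticities.
Buyer share = εs/(εs + |εd|) = 1.7/(1.7 + 1.9) = 17/36; seller share = |εd|/(εs + |εd|) = 19/36.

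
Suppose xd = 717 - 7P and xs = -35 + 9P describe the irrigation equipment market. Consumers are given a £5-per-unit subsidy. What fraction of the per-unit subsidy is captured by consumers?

Consumer share = 0.5625

Pre-subsidy: 717 - 7P = -35 + 9P gives P* = 47, x* = 388.
With the rebate, buyers effectively pay Pb = Ps − 5, where Ps is the price sellers receive.
Demand in terms of Ps becomes xd = 717 − 7(Ps − 5) = 752 - 7Ps. Setting this equal to supply: 752 - 7Ps = -35 + 9Ps, so Ps = 49.1875.
Buyers pay Pb = 49.1875 − 5 = 44.1875; x' = -35 + 9·49.1875 = 407.6875.
Buyers' price falls by P* − Pb = 47 − 44.1875 = 2.8125; sellers' price rises by Ps − P* = 49.1875 − 47 = 2.1875.
So consumers capture 2.8125/5 = 0.5625 of each unit of subsidy.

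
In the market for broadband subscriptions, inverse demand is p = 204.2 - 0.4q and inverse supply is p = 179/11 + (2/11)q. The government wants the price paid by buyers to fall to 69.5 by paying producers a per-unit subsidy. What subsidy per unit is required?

At a buyer price of 69.5, quantity demanded is 510.5 − 2.5·69.5 = 336.75.
Sellers supply 336.75 only when they receive ps = 179/11 + (2/11)·336.75 = 77.5.
s = ps − pb = 77.5 − 69.5 = 8.

Required subsidy s = 8 per unit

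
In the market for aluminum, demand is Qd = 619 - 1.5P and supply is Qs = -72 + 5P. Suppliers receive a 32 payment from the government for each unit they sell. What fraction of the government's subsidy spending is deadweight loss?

Pre-subsidy: 619 - 1.5P = -72 + 5P gives P* = 1382/13, Q* = 5974/13.
With the subsidy, sellers receive Ps = Pb + 32 for each unit, where Pb is the price buyers pay.
Supply in terms of Pb becomes Qs = -72 + 5(Pb + 32) = 88 + 5Pb. Setting this equal to demand: 619 - 1.5Pb = 88 + 5Pb, so Pb = 1062/13.
Sellers receive Ps = 1062/13 + 32 = 1478/13; Q' = 619 − 1.5·(1062/13) = 6454/13.
ΔCS = ½(5974/13 + 6454/13)(1382/13 − 1062/13) = 152960/13; ΔPS = ½(5974/13 + 6454/13)(1478/13 − 1382/13) = 45888/13.
Government spending = 32 × 6454/13 = 206528/13.
DWL = ½ × 32 × (6454/13 − 5974/13) = 7680/13; fraction = (7680/13) / (206528/13) = 120/3227.

DWL / government spending = 120/3227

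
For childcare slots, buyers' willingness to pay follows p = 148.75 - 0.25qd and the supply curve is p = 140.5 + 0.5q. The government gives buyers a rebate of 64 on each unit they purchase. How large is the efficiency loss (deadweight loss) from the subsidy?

Pre-subsidy: 148.75 - 0.25q = 140.5 + 0.5q gives q* = 11 and p* = 146.
With the rebate, buyers effectively pay pb = ps − 64, where ps is the price sellers receive.
On the curves, pb = 148.75 - 0.25q and ps = 140.5 + 0.5q; the wedge ps − pb = 64 gives 140.5 + 0.5q − (148.75 - 0.25q) = 64, so q' = 289/3.
Then pb = 148.75 − 0.25·(289/3) = 374/3 and ps = 140.5 + 0.5·(289/3) = 566/3.
The subsidy expands output by 289/3 − 11 = 256/3 past the efficient level; on those units the gap between marginal cost and willingness to pay runs from 0 up to 64.
DWL = ½ × 64 × 256/3 = 8192/3.

Deadweight loss = 8192/3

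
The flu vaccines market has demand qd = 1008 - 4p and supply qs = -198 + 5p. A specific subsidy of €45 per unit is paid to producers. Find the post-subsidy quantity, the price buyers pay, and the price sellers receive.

q' = 572; buyers pay €109; sellers receive €154

Pre-subsidy: 1008 - 4p = -198 + 5p gives p* = 134, q* = 472.
With the subsidy, sellers receive ps = pb + 45 for each unit, where pb is the price buyers pay.
Supply in terms of pb becomes qs = -198 + 5(pb + 45) = 27 + 5pb. Setting this equal to demand: 1008 - 4pb = 27 + 5pb, so pb = 109.
Sellers receive ps = 109 + 45 = 154; q' = 1008 − 4·109 = 572.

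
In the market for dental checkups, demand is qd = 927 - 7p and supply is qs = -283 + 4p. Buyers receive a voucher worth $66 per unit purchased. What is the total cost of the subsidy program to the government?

Pre-subsidy: 927 - 7p = -283 + 4p gives p* = 110, q* = 157.
With the rebate, buyers effectively pay pb = ps − 66, where ps is the price sellers receive.
Demand in terms of ps becomes qd = 927 − 7(ps − 66) = 1389 - 7ps. Setting this equal to supply: 1389 - 7ps = -283 + 4ps, so ps = 152.
Buyers pay pb = 152 − 66 = 86; q' = -283 + 4·152 = 325.
Government outlay = subsidy × quantity = 66 × 325 = 21450.

Government cost = $21450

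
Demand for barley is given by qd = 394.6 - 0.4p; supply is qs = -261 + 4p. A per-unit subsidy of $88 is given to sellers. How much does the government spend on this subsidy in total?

Government cost = $32296

Pre-subsidy: 394.6 - 0.4p = -261 + 4p gives p* = 149, q* = 335.
With the subsidy, sellers receive ps = pb + 88 for each unit, where pb is the price buyers pay.
Supply in terms of pb becomes qs = -261 + 4(pb + 88) = 91 + 4pb. Setting this equal to demand: 394.6 - 0.4pb = 91 + 4pb, so pb = 69.
Sellers receive ps = 69 + 88 = 157; q' = 394.6 − 0.4·69 = 367.
Government outlay = subsidy × quantity = 88 × 367 = 32296.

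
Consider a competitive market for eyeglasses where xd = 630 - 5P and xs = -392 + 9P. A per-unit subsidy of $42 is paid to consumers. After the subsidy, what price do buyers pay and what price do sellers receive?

Buyers pay $46; sellers receive $88

Pre-subsidy: 630 - 5P = -392 + 9P gives P* = 73, x* = 265.
With the rebate, buyers effectively pay Pb = Ps − 42, where Ps is the price sellers receive.
Demand in terms of Ps becomes xd = 630 − 5(Ps − 42) = 840 - 5Ps. Setting this equal to supply: 840 - 5Ps = -392 + 9Ps, so Ps = 88.
Buyers pay Pb = 88 − 42 = 46; x' = -392 + 9·88 = 400.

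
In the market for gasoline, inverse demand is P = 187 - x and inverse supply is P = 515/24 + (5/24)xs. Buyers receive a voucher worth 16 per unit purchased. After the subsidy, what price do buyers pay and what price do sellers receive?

Pre-subsidy: 187 - x = 515/24 + (5/24)x gives x* = 137 and P* = 50.
With the rebate, buyers effectively pay Pb = Ps − 16, where Ps is the price sellers receive.
On the curves, Pb = 187 - x and Ps = 515/24 + (5/24)x; the wedge Ps − Pb = 16 gives 515/24 + (5/24)x − (187 - x) = 16, so x' = 4357/29.
Then Pb = 187 − 1·(4357/29) = 1066/29 and Ps = 515/24 + (5/24)·(4357/29) = 1530/29.

Buyers pay 1066/29; sellers receive 1530/29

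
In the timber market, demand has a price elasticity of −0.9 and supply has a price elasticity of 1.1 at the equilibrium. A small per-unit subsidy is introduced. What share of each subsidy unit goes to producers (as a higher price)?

For a small subsidy around the equilibrium, the benefit split depends on the relative slopes, which at a point are proportional to the elasticities.
Buyer share = εs/(εs + |εd|) = 1.1/(1.1 + 0.9) = 0.55; seller share = |εd|/(εs + |εd|) = 0.45.
So producers capture 0.45 of the subsidy.

Producer share = 0.45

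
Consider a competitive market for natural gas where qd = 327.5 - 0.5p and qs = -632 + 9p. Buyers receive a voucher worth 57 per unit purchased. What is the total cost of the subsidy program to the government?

Pre-subsidy: 327.5 - 0.5p = -632 + 9p gives p* = 101, q* = 277.
With the rebate, buyers effectively pay pb = ps − 57, where ps is the price sellers receive.
Demand in terms of ps becomes qd = 327.5 − 0.5(ps − 57) = 356 - 0.5ps. Setting this equal to supply: 356 - 0.5ps = -632 + 9ps, so ps = 104.
Buyers pay pb = 104 − 57 = 47; q' = -632 + 9·104 = 304.
Government outlay = subsidy × quantity = 57 × 304 = 17328.

Government cost = 17328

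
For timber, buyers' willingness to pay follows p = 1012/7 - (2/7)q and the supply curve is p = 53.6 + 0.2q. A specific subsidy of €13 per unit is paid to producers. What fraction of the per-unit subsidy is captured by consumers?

Pre-subsidy: 1012/7 - (2/7)q = 53.6 + 0.2q gives q* = 3184/17 and p* = 1548/17.
With the subsidy, sellers receive ps = pb + 13 for each unit, where pb is the price buyers pay.
On the curves, pb = 1012/7 - (2/7)q and ps = 53.6 + 0.2q; the wedge ps − pb = 13 gives 53.6 + 0.2q − (1012/7 - (2/7)q) = 13, so q' = 3639/17.
Then pb = 1012/7 − (2/7)·(3639/17) = 1418/17 and ps = 53.6 + 0.2·(3639/17) = 1639/17.
Buyers' price falls by p* − pb = 1548/17 − 1418/17 = 130/17; sellers' price rises by ps − p* = 1639/17 − 1548/17 = 91/17.
So consumers capture (130/17)/13 = 10/17 of each unit of subsidy.

Consumer share = 10/17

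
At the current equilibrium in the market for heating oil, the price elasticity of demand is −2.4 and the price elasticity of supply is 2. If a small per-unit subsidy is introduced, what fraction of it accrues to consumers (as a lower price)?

For a small subsidy around the equilibrium, the benefit split depends on the relative slopes, which at a point are proportional to the elasticities.
Buyer share = εs/(εs + |εd|) = 2/(2 + 2.4) = 5/11; seller share = |εd|/(εs + |εd|) = 6/11.

Consumer share = 5/11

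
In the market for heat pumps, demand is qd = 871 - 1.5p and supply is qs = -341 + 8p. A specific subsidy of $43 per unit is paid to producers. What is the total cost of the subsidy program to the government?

Government cost = 599635/19

Pre-subsidy: 871 - 1.5p = -341 + 8p gives p* = 2424/19, q* = 12913/19.
With the subsidy, sellers receive ps = pb + 43 for each unit, where pb is the price buyers pay.
Supply in terms of pb becomes qs = -341 + 8(pb + 43) = 3 + 8pb. Setting this equal to demand: 871 - 1.5pb = 3 + 8pb, so pb = 1736/19.
Sellers receive ps = 1736/19 + 43 = 2553/19; q' = 871 − 1.5·(1736/19) = 13945/19.
Government outlay = subsidy × quantity = 43 × 13945/19 = 599635/19.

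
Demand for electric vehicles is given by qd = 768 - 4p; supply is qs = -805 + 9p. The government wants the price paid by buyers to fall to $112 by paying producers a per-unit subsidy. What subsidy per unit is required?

Required subsidy s = $13 per unit

At a buyer price of 112, quantity demanded is 768 − 4·112 = 320.
Sellers supply 320 only when they receive ps with -805 + 9·ps = 320, i.e. ps = 125.
s = ps − pb = 125 − 112 = 13.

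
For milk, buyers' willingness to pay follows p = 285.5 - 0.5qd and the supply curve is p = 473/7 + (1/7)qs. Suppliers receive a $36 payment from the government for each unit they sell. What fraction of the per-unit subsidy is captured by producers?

Producer share = 2/9

Pre-subsidy: 285.5 - 0.5q = 473/7 + (1/7)q gives q* = 339 and p* = 116.
With the subsidy, sellers receive ps = pb + 36 for each unit, where pb is the price buyers pay.
On the curves, pb = 285.5 - 0.5q and ps = 473/7 + (1/7)q; the wedge ps − pb = 36 gives 473/7 + (1/7)q − (285.5 - 0.5q) = 36, so q' = 395.
Then pb = 285.5 − 0.5·395 = 88 and ps = 473/7 + (1/7)·395 = 124.
Buyers' price falls by p* − pb = 116 − 88 = 28; sellers' price rises by ps − p* = 124 − 116 = 8.
So producers capture 8/36 = 2/9 of each unit of subsidy.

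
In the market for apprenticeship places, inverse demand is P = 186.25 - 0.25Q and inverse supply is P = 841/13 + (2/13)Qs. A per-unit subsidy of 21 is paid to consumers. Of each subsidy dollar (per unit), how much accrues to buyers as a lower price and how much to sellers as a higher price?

Buyers gain 13 per unit; sellers gain 8 per unit

Pre-subsidy: 186.25 - 0.25Q = 841/13 + (2/13)Q gives Q* = 301 and P* = 111.
With the rebate, buyers effectively pay Pb = Ps − 21, where Ps is the price sellers receive.
On the curves, Pb = 186.25 - 0.25Q and Ps = 841/13 + (2/13)Q; the wedge Ps − Pb = 21 gives 841/13 + (2/13)Q − (186.25 - 0.25Q) = 21, so Q' = 353.
Then Pb = 186.25 − 0.25·353 = 98 and Ps = 841/13 + (2/13)·353 = 119.
Buyers' price falls by P* − Pb = 111 − 98 = 13; sellers' price rises by Ps − P* = 119 − 111 = 8.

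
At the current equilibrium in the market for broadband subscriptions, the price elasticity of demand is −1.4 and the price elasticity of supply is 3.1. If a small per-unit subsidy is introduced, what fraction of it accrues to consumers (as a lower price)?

Consumer share = 31/45

For a small subsidy around the equilibrium, the benefit split depends on the relative slopes, which at a point are proportional to the elasticities.
Buyer share = εs/(εs + |εd|) = 3.1/(3.1 + 1.4) = 31/45; seller share = |εd|/(εs + |εd|) = 14/45.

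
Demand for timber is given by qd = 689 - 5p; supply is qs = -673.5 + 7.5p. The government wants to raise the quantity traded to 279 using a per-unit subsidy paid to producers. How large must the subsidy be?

Required subsidy s = 45 per unit

At q = 279, invert demand for the buyer price: pb = (689 − 279)/5 = 82; invert supply for the seller price: ps = (279 − (-673.5))/7.5 = 127.
The subsidy must fill the gap: s = ps − pb = 127 − 82 = 45.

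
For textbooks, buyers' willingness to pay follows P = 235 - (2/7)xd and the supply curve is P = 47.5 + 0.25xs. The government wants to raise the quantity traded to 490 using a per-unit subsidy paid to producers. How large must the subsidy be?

Required subsidy s = 75 per unit

At x = 490, from the demand curve buyers pay Pb = 235 − (2/7)·490 = 95; from the supply curve sellers need Ps = 47.5 + 0.25·490 = 170.
The subsidy must fill the gap: s = Ps − Pb = 170 − 95 = 75.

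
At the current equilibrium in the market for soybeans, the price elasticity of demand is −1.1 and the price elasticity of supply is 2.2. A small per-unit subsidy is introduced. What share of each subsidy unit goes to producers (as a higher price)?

For a small subsidy around the equilibrium, the benefit split depends on the relative slopes, which at a point are proportional to the elasticities.
Buyer share = εs/(εs + |εd|) = 2.2/(2.2 + 1.1) = 2/3; seller share = |εd|/(εs + |εd|) = 1/3.
So producers capture 1/3 of the subsidy.

Producer share = 1/3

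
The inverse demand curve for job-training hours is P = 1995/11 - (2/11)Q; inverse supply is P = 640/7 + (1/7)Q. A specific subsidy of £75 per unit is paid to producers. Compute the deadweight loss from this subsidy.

Deadweight loss = £8662.5

Pre-subsidy: 1995/11 - (2/11)Q = 640/7 + (1/7)Q gives Q* = 277 and P* = 131.
With the subsidy, sellers receive Ps = Pb + 75 for each unit, where Pb is the price buyers pay.
On the curves, Pb = 1995/11 - (2/11)Q and Ps = 640/7 + (1/7)Q; the wedge Ps − Pb = 75 gives 640/7 + (1/7)Q − (1995/11 - (2/11)Q) = 75, so Q' = 508.
Then Pb = 1995/11 − (2/11)·508 = 89 and Ps = 640/7 + (1/7)·508 = 164.
The subsidy expands output by 508 − 277 = 231 past the efficient level; on those units the gap between marginal cost and willingness to pay runs from 0 up to 75.
DWL = ½ × 75 × 231 = 8662.5.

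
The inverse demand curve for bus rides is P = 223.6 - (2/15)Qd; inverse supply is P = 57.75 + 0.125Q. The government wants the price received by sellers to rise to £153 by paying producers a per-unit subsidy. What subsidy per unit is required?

At a seller price of 153, quantity supplied is -462 + 8·153 = 762.
Buyers absorb 762 only when they pay Pb = 223.6 − (2/15)·762 = 122.
s = Ps − Pb = 153 − 122 = 31.

Required subsidy s = £31 per unit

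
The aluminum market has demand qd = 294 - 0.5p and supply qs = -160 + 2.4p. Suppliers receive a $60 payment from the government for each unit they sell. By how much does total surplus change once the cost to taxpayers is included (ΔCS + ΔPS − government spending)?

Pre-subsidy: 294 - 0.5p = -160 + 2.4p gives p* = 4540/29, q* = 6256/29.
With the subsidy, sellers receive ps = pb + 60 for each unit, where pb is the price buyers pay.
Supply in terms of pb becomes qs = -160 + 2.4(pb + 60) = -16 + 2.4pb. Setting this equal to demand: 294 - 0.5pb = -16 + 2.4pb, so pb = 3100/29.
Sellers receive ps = 3100/29 + 60 = 4840/29; q' = 294 − 0.5·(3100/29) = 6976/29.
ΔCS = ½(6256/29 + 6976/29)(4540/29 − 3100/29) = 9527040/841; ΔPS = ½(6256/29 + 6976/29)(4840/29 − 4540/29) = 1984800/841.
Government spending = 60 × 6976/29 = 418560/29.
Net change = 9527040/841 + 1984800/841 − 418560/29 = -21600/29. The loss equals the DWL triangle ½·60·720/29.

Net change in total surplus = -21600/29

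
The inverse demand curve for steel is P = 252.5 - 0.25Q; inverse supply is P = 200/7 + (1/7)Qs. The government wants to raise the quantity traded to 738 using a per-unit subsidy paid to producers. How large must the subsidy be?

Required subsidy s = 66 per unit

At Q = 738, from the demand curve buyers pay Pb = 252.5 − 0.25·738 = 68; from the supply curve sellers need Ps = 200/7 + (1/7)·738 = 134.
The subsidy must fill the gap: s = Ps − Pb = 134 − 68 = 66.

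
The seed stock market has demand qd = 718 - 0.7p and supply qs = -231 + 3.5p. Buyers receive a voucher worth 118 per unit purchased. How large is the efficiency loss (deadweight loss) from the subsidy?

Deadweight loss = 24367/6

Pre-subsidy: 718 - 0.7p = -231 + 3.5p gives p* = 4745/21, q* = 3359/6.
With the rebate, buyers effectively pay pb = ps − 118, where ps is the price sellers receive.
Demand in terms of ps becomes qd = 718 − 0.7(ps − 118) = 800.6 - 0.7ps. Setting this equal to supply: 800.6 - 0.7ps = -231 + 3.5ps, so ps = 5158/21.
Buyers pay pb = 5158/21 − 118 = 2680/21; q' = -231 + 3.5·(5158/21) = 1886/3.
The subsidy expands output by 1886/3 − 3359/6 = 413/6 past the efficient level; on those units the gap between marginal cost and willingness to pay runs from 0 up to 118.
DWL = ½ × 118 × 413/6 = 24367/6.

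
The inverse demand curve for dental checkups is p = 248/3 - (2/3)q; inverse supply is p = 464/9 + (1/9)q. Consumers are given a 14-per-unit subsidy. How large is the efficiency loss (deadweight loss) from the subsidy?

Deadweight loss = 126

Pre-subsidy: 248/3 - (2/3)q = 464/9 + (1/9)q gives q* = 40 and p* = 56.
With the rebate, buyers effectively pay pb = ps − 14, where ps is the price sellers receive.
On the curves, pb = 248/3 - (2/3)q and ps = 464/9 + (1/9)q; the wedge ps − pb = 14 gives 464/9 + (1/9)q − (248/3 - (2/3)q) = 14, so q' = 58.
Then pb = 248/3 − (2/3)·58 = 44 and ps = 464/9 + (1/9)·58 = 58.
The subsidy expands output by 58 − 40 = 18 past the efficient level; on those units the gap between marginal cost and willingness to pay runs from 0 up to 14.
DWL = ½ × 14 × 18 = 126.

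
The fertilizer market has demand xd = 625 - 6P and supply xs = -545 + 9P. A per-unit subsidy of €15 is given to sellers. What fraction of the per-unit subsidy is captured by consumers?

Consumer share = 0.6

Pre-subsidy: 625 - 6P = -545 + 9P gives P* = 78, x* = 157.
With the subsidy, sellers receive Ps = Pb + 15 for each unit, where Pb is the price buyers pay.
Supply in terms of Pb becomes xs = -545 + 9(Pb + 15) = -410 + 9Pb. Setting this equal to demand: 625 - 6Pb = -410 + 9Pb, so Pb = 69.
Sellers receive Ps = 69 + 15 = 84; x' = 625 − 6·69 = 211.
Buyers' price falls by P* − Pb = 78 − 69 = 9; sellers' price rises by Ps − P* = 84 − 78 = 6.
So consumers capture 9/15 = 0.6 of each unit of subsidy.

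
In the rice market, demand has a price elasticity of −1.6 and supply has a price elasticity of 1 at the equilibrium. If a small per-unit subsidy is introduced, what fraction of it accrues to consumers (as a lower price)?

Consumer share = 5/13

For a small subsidy around the equilibrium, the benefit split depends on the relative slopes, which at a point are proportional to the elasticities.
Buyer share = εs/(εs + |εd|) = 1/(1 + 1.6) = 5/13; seller share = |εd|/(εs + |εd|) = 8/13.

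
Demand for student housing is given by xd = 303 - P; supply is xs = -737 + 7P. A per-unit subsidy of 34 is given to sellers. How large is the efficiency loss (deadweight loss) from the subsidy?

Deadweight loss = 505.75

Pre-subsidy: 303 - P = -737 + 7P gives P* = 130, x* = 173.
With the subsidy, sellers receive Ps = Pb + 34 for each unit, where Pb is the price buyers pay.
Supply in terms of Pb becomes xs = -737 + 7(Pb + 34) = -499 + 7Pb. Setting this equal to demand: 303 - Pb = -499 + 7Pb, so Pb = 100.25.
Sellers receive Ps = 100.25 + 34 = 134.25; x' = 303 − 1·100.25 = 202.75.
The subsidy expands output by 202.75 − 173 = 29.75 past the efficient level; on those units the gap between marginal cost and willingness to pay runs from 0 up to 34.
DWL = ½ × 34 × 29.75 = 505.75.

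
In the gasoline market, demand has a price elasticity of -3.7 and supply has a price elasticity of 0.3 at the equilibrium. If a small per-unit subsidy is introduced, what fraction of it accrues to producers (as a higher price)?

For a small subsidy around the equilibrium, the benefit split depends on the relative slopes, which at a point are proportional to the elasticities.
Buyer share = εs/(εs + |εd|) = 0.3/(0.3 + 3.7) = 0.075; seller share = |εd|/(εs + |εd|) = 0.925.
So producers capture 0.925 of the subsidy.

Producer share = 0.925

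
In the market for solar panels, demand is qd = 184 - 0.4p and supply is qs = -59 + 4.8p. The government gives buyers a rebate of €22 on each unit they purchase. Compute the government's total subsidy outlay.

Government cost = 248006/65

Pre-subsidy: 184 - 0.4p = -59 + 4.8p gives p* = 1215/26, q* = 2149/13.
With the rebate, buyers effectively pay pb = ps − 22, where ps is the price sellers receive.
Demand in terms of ps becomes qd = 184 − 0.4(ps − 22) = 192.8 - 0.4ps. Setting this equal to supply: 192.8 - 0.4ps = -59 + 4.8ps, so ps = 1259/26.
Buyers pay pb = 1259/26 − 22 = 687/26; q' = -59 + 4.8·(1259/26) = 11273/65.
Government outlay = subsidy × quantity = 22 × 11273/65 = 248006/65.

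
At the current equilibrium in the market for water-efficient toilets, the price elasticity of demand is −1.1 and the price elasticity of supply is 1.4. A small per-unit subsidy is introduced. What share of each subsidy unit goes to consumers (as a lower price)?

For a small subsidy around the equilibrium, the benefit split depends on the relative slopes, which at a point are proportional to the elasticities.
Buyer share = εs/(εs + |εd|) = 1.4/(1.4 + 1.1) = 0.56; seller share = |εd|/(εs + |εd|) = 0.44.

Consumer share = 0.56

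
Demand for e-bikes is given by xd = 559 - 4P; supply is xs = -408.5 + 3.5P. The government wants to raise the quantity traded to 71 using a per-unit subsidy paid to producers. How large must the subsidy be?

At x = 71, invert demand for the buyer price: Pb = (559 − 71)/4 = 122; invert supply for the seller price: Ps = (71 − (-408.5))/3.5 = 137.
The subsidy must fill the gap: s = Ps − Pb = 137 − 122 = 15.

Required subsidy s = 15 per unit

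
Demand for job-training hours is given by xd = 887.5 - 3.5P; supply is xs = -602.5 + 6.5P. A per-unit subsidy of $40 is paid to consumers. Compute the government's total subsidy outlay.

Pre-subsidy: 887.5 - 3.5P = -602.5 + 6.5P gives P* = 149, x* = 366.
With the rebate, buyers effectively pay Pb = Ps − 40, where Ps is the price sellers receive.
Demand in terms of Ps becomes xd = 887.5 − 3.5(Ps − 40) = 1027.5 - 3.5Ps. Setting this equal to supply: 1027.5 - 3.5Ps = -602.5 + 6.5Ps, so Ps = 163.
Buyers pay Pb = 163 − 40 = 123; x' = -602.5 + 6.5·163 = 457.
Government outlay = subsidy × quantity = 40 × 457 = 18280.

Government cost = $18280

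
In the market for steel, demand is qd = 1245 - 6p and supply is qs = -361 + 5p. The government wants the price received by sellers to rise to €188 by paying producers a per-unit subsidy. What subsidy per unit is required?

Required subsidy s = €77 per unit

At a seller price of 188, quantity supplied is -361 + 5·188 = 579.
Buyers absorb 579 only when they pay pb with 1245 − 6·pb = 579, i.e. pb = 111.
s = ps − pb = 188 − 111 = 77.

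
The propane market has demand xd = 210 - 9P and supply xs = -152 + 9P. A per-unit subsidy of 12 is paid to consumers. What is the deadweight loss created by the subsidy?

Pre-subsidy: 210 - 9P = -152 + 9P gives P* = 181/9, x* = 29.
With the rebate, buyers effectively pay Pb = Ps − 12, where Ps is the price sellers receive.
Demand in terms of Ps becomes xd = 210 − 9(Ps − 12) = 318 - 9Ps. Setting this equal to supply: 318 - 9Ps = -152 + 9Ps, so Ps = 235/9.
Buyers pay Pb = 235/9 − 12 = 127/9; x' = -152 + 9·(235/9) = 83.
The subsidy expands output by 83 − 29 = 54 past the efficient level; on those units the gap between marginal cost and willingness to pay runs from 0 up to 12.
DWL = ½ × 12 × 54 = 324.

Deadweight loss = 324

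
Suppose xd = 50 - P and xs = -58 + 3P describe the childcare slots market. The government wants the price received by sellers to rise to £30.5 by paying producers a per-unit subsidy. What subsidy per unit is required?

At a seller price of 30.5, quantity supplied is -58 + 3·30.5 = 33.5.
Buyers absorb 33.5 only when they pay Pb with 50 − 1·Pb = 33.5, i.e. Pb = 16.5.
s = Ps − Pb = 30.5 − 16.5 = 14.

Required subsidy s = £14 per unit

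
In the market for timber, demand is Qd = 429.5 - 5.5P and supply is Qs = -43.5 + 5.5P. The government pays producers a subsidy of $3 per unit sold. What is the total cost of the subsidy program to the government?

Government cost = $603.75

Pre-subsidy: 429.5 - 5.5P = -43.5 + 5.5P gives P* = 43, Q* = 193.
With the subsidy, sellers receive Ps = Pb + 3 for each unit, where Pb is the price buyers pay.
Supply in terms of Pb becomes Qs = -43.5 + 5.5(Pb + 3) = -27 + 5.5Pb. Setting this equal to demand: 429.5 - 5.5Pb = -27 + 5.5Pb, so Pb = 41.5.
Sellers receive Ps = 41.5 + 3 = 44.5; Q' = 429.5 − 5.5·41.5 = 201.25.
Government outlay = subsidy × quantity = 3 × 201.25 = 603.75.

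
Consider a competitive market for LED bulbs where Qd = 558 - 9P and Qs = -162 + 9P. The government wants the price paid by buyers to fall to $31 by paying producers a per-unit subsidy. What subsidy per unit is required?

Required subsidy s = $18 per unit

At a buyer price of 31, quantity demanded is 558 − 9·31 = 279.
Sellers supply 279 only when they receive Ps with -162 + 9·Ps = 279, i.e. Ps = 49.
s = Ps − Pb = 49 − 31 = 18.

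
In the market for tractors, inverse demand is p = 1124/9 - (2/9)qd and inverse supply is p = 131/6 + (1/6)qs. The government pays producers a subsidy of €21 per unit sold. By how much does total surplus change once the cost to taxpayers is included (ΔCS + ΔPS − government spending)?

Pre-subsidy: 1124/9 - (2/9)q = 131/6 + (1/6)q gives q* = 265 and p* = 66.
With the subsidy, sellers receive ps = pb + 21 for each unit, where pb is the price buyers pay.
On the curves, pb = 1124/9 - (2/9)q and ps = 131/6 + (1/6)q; the wedge ps − pb = 21 gives 131/6 + (1/6)q − (1124/9 - (2/9)q) = 21, so q' = 319.
Then pb = 1124/9 − (2/9)·319 = 54 and ps = 131/6 + (1/6)·319 = 75.
ΔCS = ½(265 + 319)(66 − 54) = 3504; ΔPS = ½(265 + 319)(75 − 66) = 2628.
Government spending = 21 × 319 = 6699.
Net change = 3504 + 2628 − 6699 = -567. The loss equals the DWL triangle ½·21·54.

Net change in total surplus = -€567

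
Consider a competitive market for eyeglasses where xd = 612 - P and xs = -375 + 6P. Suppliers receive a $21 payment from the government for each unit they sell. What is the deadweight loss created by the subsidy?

Pre-subsidy: 612 - P = -375 + 6P gives P* = 141, x* = 471.
With the subsidy, sellers receive Ps = Pb + 21 for each unit, where Pb is the price buyers pay.
Supply in terms of Pb becomes xs = -375 + 6(Pb + 21) = -249 + 6Pb. Setting this equal to demand: 612 - Pb = -249 + 6Pb, so Pb = 123.
Sellers receive Ps = 123 + 21 = 144; x' = 612 − 1·123 = 489.
The subsidy expands output by 489 − 471 = 18 past the efficient level; on those units the gap between marginal cost and willingness to pay runs from 0 up to 21.
DWL = ½ × 21 × 18 = 189.

Deadweight loss = $189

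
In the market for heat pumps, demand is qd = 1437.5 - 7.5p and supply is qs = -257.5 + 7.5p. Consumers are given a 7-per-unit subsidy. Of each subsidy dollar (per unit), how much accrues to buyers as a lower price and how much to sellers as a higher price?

Buyers gain 3.5 per unit; sellers gain 3.5 per unit

Pre-subsidy: 1437.5 - 7.5p = -257.5 + 7.5p gives p* = 113, q* = 590.
With the rebate, buyers effectively pay pb = ps − 7, where ps is the price sellers receive.
Demand in terms of ps becomes qd = 1437.5 − 7.5(ps − 7) = 1490 - 7.5ps. Setting this equal to supply: 1490 - 7.5ps = -257.5 + 7.5ps, so ps = 116.5.
Buyers pay pb = 116.5 − 7 = 109.5; q' = -257.5 + 7.5·116.5 = 616.25.
Buyers' price falls by p* − pb = 113 − 109.5 = 3.5; sellers' price rises by ps − p* = 116.5 − 113 = 3.5.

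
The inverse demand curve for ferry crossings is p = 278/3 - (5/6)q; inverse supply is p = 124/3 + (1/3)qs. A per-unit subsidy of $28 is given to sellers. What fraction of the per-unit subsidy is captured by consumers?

Pre-subsidy: 278/3 - (5/6)q = 124/3 + (1/3)q gives q* = 44 and p* = 56.
With the subsidy, sellers receive ps = pb + 28 for each unit, where pb is the price buyers pay.
On the curves, pb = 278/3 - (5/6)q and ps = 124/3 + (1/3)q; the wedge ps − pb = 28 gives 124/3 + (1/3)q − (278/3 - (5/6)q) = 28, so q' = 68.
Then pb = 278/3 − (5/6)·68 = 36 and ps = 124/3 + (1/3)·68 = 64.
Buyers' price falls by p* − pb = 56 − 36 = 20; sellers' price rises by ps − p* = 64 − 56 = 8.
So consumers capture 20/28 = 5/7 of each unit of subsidy.

Consumer share = 5/7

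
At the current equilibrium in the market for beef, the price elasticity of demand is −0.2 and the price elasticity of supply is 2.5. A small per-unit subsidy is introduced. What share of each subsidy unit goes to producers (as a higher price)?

For a small subsidy around the equilibrium, the benefit split depends on the relative slopes, which at a point are proportional to the elasticities.
Buyer share = εs/(εs + |εd|) = 2.5/(2.5 + 0.2) = 25/27; seller share = |εd|/(εs + |εd|) = 2/27.
So producers capture 2/27 of the subsidy.

Producer share = 2/27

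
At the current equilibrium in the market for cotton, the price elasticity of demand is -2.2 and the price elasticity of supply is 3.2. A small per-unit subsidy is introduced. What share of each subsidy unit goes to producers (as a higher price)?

For a small subsidy around the equilibrium, the benefit split depends on the relative slopes, which at a point are proportional to the elasticities.
Buyer share = εs/(εs + |εd|) = 3.2/(3.2 + 2.2) = 16/27; seller share = |εd|/(εs + |εd|) = 11/27.
So producers capture 11/27 of the subsidy.

Producer share = 11/27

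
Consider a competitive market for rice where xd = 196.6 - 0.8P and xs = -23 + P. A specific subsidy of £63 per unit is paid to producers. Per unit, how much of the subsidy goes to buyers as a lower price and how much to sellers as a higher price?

Buyers gain £35 per unit; sellers gain £28 per unit

Pre-subsidy: 196.6 - 0.8P = -23 + P gives P* = 122, x* = 99.
With the subsidy, sellers receive Ps = Pb + 63 for each unit, where Pb is the price buyers pay.
Supply in terms of Pb becomes xs = -23 + 1(Pb + 63) = 40 + Pb. Setting this equal to demand: 196.6 - 0.8Pb = 40 + Pb, so Pb = 87.
Sellers receive Ps = 87 + 63 = 150; x' = 196.6 − 0.8·87 = 127.
Buyers' price falls by P* − Pb = 122 − 87 = 35; sellers' price rises by Ps − P* = 150 − 122 = 28.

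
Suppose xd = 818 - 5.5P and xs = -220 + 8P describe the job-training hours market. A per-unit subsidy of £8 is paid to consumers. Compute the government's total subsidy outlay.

Government cost = 90976/27

Pre-subsidy: 818 - 5.5P = -220 + 8P gives P* = 692/9, x* = 3556/9.
With the rebate, buyers effectively pay Pb = Ps − 8, where Ps is the price sellers receive.
Demand in terms of Ps becomes xd = 818 − 5.5(Ps − 8) = 862 - 5.5Ps. Setting this equal to supply: 862 - 5.5Ps = -220 + 8Ps, so Ps = 2164/27.
Buyers pay Pb = 2164/27 − 8 = 1948/27; x' = -220 + 8·(2164/27) = 11372/27.
Government outlay = subsidy × quantity = 8 × 11372/27 = 90976/27.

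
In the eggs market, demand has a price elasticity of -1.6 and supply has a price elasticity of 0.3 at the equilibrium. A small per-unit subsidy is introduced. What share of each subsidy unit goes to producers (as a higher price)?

Producer share = 16/19

For a small subsidy around the equilibrium, the benefit split depends on the relative slopes, which at a point are proportional to the elasticities.
Buyer share = εs/(εs + |εd|) = 0.3/(0.3 + 1.6) = 3/19; seller share = |εd|/(εs + |εd|) = 16/19.
So producers capture 16/19 of the subsidy.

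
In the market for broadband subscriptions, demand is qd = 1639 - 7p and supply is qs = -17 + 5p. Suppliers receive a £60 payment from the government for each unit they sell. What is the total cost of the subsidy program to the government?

Pre-subsidy: 1639 - 7p = -17 + 5p gives p* = 138, q* = 673.
With the subsidy, sellers receive ps = pb + 60 for each unit, where pb is the price buyers pay.
Supply in terms of pb becomes qs = -17 + 5(pb + 60) = 283 + 5pb. Setting this equal to demand: 1639 - 7pb = 283 + 5pb, so pb = 113.
Sellers receive ps = 113 + 60 = 173; q' = 1639 − 7·113 = 848.
Government outlay = subsidy × quantity = 60 × 848 = 50880.

Government cost = £50880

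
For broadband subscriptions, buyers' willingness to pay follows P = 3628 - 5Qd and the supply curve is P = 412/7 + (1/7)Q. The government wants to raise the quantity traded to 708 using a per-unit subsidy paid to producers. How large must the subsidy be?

At Q = 708, from the demand curve buyers pay Pb = 3628 − 5·708 = 88; from the supply curve sellers need Ps = 412/7 + (1/7)·708 = 160.
The subsidy must fill the gap: s = Ps − Pb = 160 − 88 = 72.

Required subsidy s = 72 per unit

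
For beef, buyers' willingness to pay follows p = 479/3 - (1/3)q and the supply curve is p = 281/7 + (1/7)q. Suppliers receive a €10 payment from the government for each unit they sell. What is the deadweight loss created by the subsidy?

Deadweight loss = €105

Pre-subsidy: 479/3 - (1/3)q = 281/7 + (1/7)q gives q* = 251 and p* = 76.
With the subsidy, sellers receive ps = pb + 10 for each unit, where pb is the price buyers pay.
On the curves, pb = 479/3 - (1/3)q and ps = 281/7 + (1/7)q; the wedge ps − pb = 10 gives 281/7 + (1/7)q − (479/3 - (1/3)q) = 10, so q' = 272.
Then pb = 479/3 − (1/3)·272 = 69 and ps = 281/7 + (1/7)·272 = 79.
The subsidy expands output by 272 − 251 = 21 past the efficient level; on those units the gap between marginal cost and willingness to pay runs from 0 up to 10.
DWL = ½ × 10 × 21 = 105.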